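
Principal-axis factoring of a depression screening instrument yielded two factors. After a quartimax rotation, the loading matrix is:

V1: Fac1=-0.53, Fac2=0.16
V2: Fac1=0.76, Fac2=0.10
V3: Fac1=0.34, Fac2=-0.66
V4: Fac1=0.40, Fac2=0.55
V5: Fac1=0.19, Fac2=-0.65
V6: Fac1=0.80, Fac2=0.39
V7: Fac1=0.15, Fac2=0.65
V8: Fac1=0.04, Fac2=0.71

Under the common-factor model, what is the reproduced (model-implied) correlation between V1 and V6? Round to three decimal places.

r̂ = Σ λ_i·λ_j across factors = (-0.53)(0.80) + (0.16)(0.39)
  = -0.4240 +0.0624 = -0.3616

-0.362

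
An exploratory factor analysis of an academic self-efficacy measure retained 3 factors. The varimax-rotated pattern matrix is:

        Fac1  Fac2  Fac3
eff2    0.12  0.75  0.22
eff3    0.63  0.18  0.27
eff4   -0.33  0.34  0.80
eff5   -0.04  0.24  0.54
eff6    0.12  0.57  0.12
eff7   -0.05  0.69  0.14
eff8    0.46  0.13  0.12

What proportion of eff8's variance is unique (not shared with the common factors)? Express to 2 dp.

h² = 0.46² + 0.13² + 0.12² = 0.2116 + 0.0169 + 0.0144 = 0.2429
Uniqueness u² = 1 − h² = 1 − 0.2429 = 0.7571

0.76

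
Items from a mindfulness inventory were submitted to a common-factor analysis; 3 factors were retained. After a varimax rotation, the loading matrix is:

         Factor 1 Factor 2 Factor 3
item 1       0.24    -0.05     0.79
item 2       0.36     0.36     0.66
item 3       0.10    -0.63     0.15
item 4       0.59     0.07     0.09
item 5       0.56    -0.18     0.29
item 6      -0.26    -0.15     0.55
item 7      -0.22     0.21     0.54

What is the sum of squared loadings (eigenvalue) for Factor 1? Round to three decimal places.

0.975

SS loadings for Factor 1 = 0.24² + 0.36² + 0.10² + 0.59² + 0.56² + (-0.26)² + (-0.22)² = 0.0576 + 0.1296 + 0.0100 + 0.3481 + 0.3136 + 0.0676 + 0.0484 = 0.9749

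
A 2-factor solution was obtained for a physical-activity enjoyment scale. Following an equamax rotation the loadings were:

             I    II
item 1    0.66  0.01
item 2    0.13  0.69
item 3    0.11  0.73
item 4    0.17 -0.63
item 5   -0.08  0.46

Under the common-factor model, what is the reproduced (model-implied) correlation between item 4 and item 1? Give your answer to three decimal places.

0.106

r̂ = Σ λ_i·λ_j across factors = (0.17)(0.66) + (-0.63)(0.01)
  = +0.1122 -0.0063 = 0.1059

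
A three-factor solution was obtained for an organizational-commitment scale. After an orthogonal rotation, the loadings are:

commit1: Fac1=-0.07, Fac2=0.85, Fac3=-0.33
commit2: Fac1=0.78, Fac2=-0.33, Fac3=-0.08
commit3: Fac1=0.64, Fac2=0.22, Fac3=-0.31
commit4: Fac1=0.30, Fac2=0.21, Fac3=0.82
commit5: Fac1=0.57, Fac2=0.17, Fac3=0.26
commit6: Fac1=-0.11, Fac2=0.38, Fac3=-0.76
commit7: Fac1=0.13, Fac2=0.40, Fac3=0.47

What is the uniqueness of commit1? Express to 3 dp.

0.164

h² = (-0.07)² + 0.85² + (-0.33)² = 0.0049 + 0.7225 + 0.1089 = 0.8363
Uniqueness u² = 1 − h² = 1 − 0.8363 = 0.1637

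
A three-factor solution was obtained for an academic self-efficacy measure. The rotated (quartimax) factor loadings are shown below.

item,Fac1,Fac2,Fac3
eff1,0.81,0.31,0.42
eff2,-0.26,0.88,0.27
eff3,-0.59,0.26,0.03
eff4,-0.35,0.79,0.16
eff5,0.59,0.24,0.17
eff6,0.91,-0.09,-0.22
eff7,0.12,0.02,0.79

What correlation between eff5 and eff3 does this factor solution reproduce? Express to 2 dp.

r̂ = Σ λ_i·λ_j across factors = (0.59)(-0.59) + (0.24)(0.26) + (0.17)(0.03)
  = -0.3481 +0.0624 +0.0051 = -0.2806

-0.28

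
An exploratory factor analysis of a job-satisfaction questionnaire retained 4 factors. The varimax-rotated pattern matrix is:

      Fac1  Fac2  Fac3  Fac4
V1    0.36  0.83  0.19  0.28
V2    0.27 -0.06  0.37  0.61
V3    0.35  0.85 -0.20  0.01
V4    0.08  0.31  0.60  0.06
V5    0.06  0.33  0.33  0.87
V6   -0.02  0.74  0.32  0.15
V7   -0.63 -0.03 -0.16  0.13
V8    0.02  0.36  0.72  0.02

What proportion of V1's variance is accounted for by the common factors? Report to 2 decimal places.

h² = 0.36² + 0.83² + 0.19² + 0.28² = 0.1296 + 0.6889 + 0.0361 + 0.0784 = 0.9330

0.93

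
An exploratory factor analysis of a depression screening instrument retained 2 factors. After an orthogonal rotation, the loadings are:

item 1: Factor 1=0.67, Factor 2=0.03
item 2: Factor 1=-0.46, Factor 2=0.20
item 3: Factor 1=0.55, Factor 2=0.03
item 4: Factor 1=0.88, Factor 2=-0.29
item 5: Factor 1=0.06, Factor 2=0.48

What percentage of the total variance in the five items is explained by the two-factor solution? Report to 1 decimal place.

41.9%

Communalities: 0.4498, 0.2516, 0.3034, 0.8585, 0.2340; Σh² = 2.0973.
Total variance with 5 standardized items is 5, so the solution explains 2.0973/5 = 0.4195 = 41.95%.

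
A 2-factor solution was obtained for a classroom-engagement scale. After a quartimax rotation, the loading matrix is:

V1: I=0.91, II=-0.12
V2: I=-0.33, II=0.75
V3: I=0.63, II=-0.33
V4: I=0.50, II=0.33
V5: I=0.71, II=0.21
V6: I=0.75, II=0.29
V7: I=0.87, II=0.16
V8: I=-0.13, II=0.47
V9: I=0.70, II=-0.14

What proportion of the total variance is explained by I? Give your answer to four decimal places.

0.4349

SS loadings for I = 0.91² + (-0.33)² + 0.63² + 0.50² + 0.71² + 0.75² + 0.87² + (-0.13)² + 0.70² = 3.9143
Proportion of variance = 3.9143 / 9 = 0.4349.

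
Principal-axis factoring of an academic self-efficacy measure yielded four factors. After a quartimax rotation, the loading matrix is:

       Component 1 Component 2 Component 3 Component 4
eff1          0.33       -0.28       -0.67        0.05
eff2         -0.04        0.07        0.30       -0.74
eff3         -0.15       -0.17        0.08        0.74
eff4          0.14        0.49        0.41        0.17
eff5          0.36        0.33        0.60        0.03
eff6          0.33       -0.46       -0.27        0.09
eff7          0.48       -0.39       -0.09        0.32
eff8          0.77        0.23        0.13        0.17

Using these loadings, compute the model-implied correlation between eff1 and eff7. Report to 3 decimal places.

r̂ = Σ λ_i·λ_j across factors = (0.33)(0.48) + (-0.28)(-0.39) + (-0.67)(-0.09) + (0.05)(0.32)
  = +0.1584 +0.1092 +0.0603 +0.0160 = 0.3439

0.344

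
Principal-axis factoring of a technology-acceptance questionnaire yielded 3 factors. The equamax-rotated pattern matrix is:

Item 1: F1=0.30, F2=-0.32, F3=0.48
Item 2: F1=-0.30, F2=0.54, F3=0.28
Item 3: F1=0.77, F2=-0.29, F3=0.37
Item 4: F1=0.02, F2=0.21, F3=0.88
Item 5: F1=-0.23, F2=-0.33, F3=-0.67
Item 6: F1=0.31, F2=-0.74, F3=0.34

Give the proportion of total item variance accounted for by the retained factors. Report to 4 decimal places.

0.6476

SS loadings by factor: 0.9223, 1.1787, 1.7846; total = 3.8856.
Total variance with 6 standardized items is 6, so the solution explains 3.8856/6 = 0.6476.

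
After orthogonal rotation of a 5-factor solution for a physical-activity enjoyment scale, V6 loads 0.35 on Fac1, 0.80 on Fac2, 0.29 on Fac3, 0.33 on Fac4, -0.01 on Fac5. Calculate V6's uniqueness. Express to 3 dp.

0.044

h² = 0.35² + 0.80² + 0.29² + 0.33² + (-0.01)² = 0.1225 + 0.6400 + 0.0841 + 0.1089 + 0.0001 = 0.9556
Uniqueness u² = 1 − h² = 1 − 0.9556 = 0.0444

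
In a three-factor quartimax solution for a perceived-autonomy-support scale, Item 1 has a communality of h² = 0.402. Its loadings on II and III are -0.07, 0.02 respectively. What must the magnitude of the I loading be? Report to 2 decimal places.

Under orthogonal rotation h² = Σλ², so λ_I² = h² − (0.0053) = 0.402 − 0.0053 = 0.3967.
|λ| = √0.3967 = 0.6298.

0.63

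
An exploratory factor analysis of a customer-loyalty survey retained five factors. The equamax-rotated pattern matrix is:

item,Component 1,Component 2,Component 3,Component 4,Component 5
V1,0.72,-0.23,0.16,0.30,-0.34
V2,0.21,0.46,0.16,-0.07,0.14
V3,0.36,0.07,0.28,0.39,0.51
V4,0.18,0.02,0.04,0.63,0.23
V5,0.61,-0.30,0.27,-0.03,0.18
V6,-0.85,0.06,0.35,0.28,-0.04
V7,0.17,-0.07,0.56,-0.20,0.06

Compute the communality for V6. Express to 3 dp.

h² = (-0.85)² + 0.06² + 0.35² + 0.28² + (-0.04)² = 0.7225 + 0.0036 + 0.1225 + 0.0784 + 0.0016 = 0.9286

0.929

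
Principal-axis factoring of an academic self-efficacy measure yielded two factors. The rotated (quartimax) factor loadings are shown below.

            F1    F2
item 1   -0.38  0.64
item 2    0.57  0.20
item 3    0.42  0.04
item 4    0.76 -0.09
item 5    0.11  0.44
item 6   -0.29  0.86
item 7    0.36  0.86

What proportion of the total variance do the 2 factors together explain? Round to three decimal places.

SS loadings by factor: 1.4491, 2.1321; total = 3.5812.
Total variance with 7 standardized items is 7, so the solution explains 3.5812/7 = 0.5116.

0.512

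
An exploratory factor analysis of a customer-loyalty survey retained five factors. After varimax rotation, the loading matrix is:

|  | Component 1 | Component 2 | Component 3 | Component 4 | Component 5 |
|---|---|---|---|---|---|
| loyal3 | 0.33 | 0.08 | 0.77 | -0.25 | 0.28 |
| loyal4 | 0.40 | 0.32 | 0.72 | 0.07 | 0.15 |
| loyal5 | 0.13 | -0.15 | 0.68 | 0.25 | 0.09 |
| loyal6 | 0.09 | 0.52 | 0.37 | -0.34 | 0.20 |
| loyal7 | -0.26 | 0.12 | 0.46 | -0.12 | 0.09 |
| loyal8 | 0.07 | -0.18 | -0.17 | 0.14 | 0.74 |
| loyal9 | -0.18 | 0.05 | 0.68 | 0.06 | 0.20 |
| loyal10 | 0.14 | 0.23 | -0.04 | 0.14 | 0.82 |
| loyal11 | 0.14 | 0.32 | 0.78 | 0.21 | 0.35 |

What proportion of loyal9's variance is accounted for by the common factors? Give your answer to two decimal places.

0.54

h² = (-0.18)² + 0.05² + 0.68² + 0.06² + 0.20² = 0.0324 + 0.0025 + 0.4624 + 0.0036 + 0.0400 = 0.5409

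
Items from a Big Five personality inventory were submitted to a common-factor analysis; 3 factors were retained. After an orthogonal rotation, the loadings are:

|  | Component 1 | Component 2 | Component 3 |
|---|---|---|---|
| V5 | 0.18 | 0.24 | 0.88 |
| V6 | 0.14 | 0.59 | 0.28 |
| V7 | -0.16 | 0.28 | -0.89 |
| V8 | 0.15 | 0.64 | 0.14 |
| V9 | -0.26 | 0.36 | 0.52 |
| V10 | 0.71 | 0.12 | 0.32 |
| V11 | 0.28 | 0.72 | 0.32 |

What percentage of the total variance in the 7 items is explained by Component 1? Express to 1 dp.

10.7%

SS loadings for Component 1 = 0.18² + 0.14² + (-0.16)² + 0.15² + (-0.26)² + 0.71² + 0.28² = 0.7502
With 7 standardized items, total variance = 7. Proportion = 0.7502/7 = 0.1072 → 10.72%.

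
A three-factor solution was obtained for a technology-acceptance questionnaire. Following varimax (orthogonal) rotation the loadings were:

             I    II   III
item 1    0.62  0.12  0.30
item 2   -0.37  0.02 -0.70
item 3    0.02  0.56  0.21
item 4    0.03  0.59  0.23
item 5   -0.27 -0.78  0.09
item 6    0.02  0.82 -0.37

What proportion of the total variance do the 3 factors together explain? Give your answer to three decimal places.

SS loadings by factor: 0.5959, 1.9573, 0.8220; total = 3.3752.
Total variance with 6 standardized items is 6, so the solution explains 3.3752/6 = 0.5625.

0.563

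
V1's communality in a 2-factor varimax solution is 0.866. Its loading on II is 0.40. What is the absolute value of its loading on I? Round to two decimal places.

0.84

Under orthogonal rotation h² = Σλ², so λ_I² = h² − (0.1600) = 0.866 − 0.1600 = 0.7060.
|λ| = √0.7060 = 0.8402.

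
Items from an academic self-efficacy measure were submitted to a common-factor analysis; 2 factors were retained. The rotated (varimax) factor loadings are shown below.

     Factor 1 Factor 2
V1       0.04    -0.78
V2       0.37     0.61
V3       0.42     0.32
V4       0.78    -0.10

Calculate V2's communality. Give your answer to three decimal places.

0.509

h² = 0.37² + 0.61² = 0.1369 + 0.3721 = 0.5090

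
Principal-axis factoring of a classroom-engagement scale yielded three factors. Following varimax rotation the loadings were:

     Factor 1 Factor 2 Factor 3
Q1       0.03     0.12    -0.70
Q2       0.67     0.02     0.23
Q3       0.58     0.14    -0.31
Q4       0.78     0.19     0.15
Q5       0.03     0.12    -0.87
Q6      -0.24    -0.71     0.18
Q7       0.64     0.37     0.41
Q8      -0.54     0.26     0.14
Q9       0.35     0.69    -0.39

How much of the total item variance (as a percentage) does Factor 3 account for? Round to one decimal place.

SS loadings for Factor 3 = (-0.70)² + 0.23² + (-0.31)² + 0.15² + (-0.87)² + 0.18² + 0.41² + 0.14² + (-0.39)² = 1.7906
With 9 standardized items, total variance = 9. Proportion = 1.7906/9 = 0.1990 → 19.90%.

19.9%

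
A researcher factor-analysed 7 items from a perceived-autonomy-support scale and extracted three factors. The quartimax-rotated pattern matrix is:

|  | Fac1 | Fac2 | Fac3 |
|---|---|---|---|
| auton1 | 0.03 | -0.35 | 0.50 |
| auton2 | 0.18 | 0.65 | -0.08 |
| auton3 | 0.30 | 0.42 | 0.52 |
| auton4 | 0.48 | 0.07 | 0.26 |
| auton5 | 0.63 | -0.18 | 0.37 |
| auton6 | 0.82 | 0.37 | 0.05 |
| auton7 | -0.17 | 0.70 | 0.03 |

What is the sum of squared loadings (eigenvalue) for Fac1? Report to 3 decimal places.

1.452

SS loadings for Fac1 = 0.03² + 0.18² + 0.30² + 0.48² + 0.63² + 0.82² + (-0.17)² = 0.0009 + 0.0324 + 0.0900 + 0.2304 + 0.3969 + 0.6724 + 0.0289 = 1.4519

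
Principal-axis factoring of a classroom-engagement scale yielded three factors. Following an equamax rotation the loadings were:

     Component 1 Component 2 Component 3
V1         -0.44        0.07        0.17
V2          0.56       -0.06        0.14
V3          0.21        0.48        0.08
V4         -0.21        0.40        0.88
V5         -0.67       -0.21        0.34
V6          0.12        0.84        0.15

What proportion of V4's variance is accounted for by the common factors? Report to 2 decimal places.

0.98

h² = (-0.21)² + 0.40² + 0.88² = 0.0441 + 0.1600 + 0.7744 = 0.9785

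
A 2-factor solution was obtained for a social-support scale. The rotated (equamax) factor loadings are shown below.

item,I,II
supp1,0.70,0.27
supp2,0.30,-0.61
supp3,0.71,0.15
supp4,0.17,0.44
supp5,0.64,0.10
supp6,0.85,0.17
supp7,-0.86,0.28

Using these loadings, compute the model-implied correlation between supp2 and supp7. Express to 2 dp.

r̂ = Σ λ_i·λ_j across factors = (0.30)(-0.86) + (-0.61)(0.28)
  = -0.2580 -0.1708 = -0.4288

-0.43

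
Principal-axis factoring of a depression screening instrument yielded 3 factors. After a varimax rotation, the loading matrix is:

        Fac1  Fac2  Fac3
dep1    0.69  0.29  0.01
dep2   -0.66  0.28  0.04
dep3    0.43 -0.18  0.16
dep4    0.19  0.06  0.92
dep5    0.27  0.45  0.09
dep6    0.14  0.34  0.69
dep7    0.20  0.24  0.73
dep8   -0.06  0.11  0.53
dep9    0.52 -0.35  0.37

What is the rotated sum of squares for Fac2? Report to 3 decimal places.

0.709

SS loadings for Fac2 = 0.29² + 0.28² + (-0.18)² + 0.06² + 0.45² + 0.34² + 0.24² + 0.11² + (-0.35)² = 0.0841 + 0.0784 + 0.0324 + 0.0036 + 0.2025 + 0.1156 + 0.0576 + 0.0121 + 0.1225 = 0.7088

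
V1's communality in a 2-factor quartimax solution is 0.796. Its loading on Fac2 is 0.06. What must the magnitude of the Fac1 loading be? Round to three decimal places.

0.890

Under orthogonal rotation h² = Σλ², so λ_Fac1² = h² − (0.0036) = 0.796 − 0.0036 = 0.7924.
|λ| = √0.7924 = 0.8902.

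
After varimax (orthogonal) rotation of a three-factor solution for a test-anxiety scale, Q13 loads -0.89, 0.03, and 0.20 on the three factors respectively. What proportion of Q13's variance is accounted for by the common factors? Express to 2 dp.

h² = (-0.89)² + 0.03² + 0.20² = 0.7921 + 0.0009 + 0.0400 = 0.8330

0.83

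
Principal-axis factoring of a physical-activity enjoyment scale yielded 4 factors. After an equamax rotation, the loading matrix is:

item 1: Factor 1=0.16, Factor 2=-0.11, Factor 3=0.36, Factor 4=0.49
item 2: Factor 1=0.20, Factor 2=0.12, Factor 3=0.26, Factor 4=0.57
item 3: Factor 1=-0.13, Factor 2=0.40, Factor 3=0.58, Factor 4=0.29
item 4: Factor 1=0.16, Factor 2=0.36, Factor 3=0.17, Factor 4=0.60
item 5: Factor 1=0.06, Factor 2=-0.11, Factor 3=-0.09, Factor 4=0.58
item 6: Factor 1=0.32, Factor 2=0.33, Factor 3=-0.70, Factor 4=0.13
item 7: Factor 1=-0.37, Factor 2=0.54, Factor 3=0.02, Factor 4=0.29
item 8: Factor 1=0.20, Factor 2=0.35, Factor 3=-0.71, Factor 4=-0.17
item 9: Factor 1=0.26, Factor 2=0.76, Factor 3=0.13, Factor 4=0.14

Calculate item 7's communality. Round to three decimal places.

0.513

h² = (-0.37)² + 0.54² + 0.02² + 0.29² = 0.1369 + 0.2916 + 0.0004 + 0.0841 = 0.5130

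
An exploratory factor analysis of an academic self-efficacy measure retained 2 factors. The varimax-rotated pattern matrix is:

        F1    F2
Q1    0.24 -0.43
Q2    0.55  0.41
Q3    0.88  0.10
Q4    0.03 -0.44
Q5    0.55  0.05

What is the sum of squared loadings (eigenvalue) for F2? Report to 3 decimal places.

SS loadings for F2 = (-0.43)² + 0.41² + 0.10² + (-0.44)² + 0.05² = 0.1849 + 0.1681 + 0.0100 + 0.1936 + 0.0025 = 0.5591

0.559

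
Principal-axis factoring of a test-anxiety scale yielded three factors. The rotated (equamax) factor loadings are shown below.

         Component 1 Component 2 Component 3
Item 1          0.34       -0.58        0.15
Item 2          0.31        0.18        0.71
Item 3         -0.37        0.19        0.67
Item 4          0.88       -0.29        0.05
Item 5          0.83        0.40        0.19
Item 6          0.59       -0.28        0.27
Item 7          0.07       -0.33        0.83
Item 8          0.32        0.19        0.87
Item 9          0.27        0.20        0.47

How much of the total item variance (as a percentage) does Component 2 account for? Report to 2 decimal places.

10.14%

SS loadings for Component 2 = (-0.58)² + 0.18² + 0.19² + (-0.29)² + 0.40² + (-0.28)² + (-0.33)² + 0.19² + 0.20² = 0.9124
With 9 standardized items, total variance = 9. Proportion = 0.9124/9 = 0.1014 → 10.14%.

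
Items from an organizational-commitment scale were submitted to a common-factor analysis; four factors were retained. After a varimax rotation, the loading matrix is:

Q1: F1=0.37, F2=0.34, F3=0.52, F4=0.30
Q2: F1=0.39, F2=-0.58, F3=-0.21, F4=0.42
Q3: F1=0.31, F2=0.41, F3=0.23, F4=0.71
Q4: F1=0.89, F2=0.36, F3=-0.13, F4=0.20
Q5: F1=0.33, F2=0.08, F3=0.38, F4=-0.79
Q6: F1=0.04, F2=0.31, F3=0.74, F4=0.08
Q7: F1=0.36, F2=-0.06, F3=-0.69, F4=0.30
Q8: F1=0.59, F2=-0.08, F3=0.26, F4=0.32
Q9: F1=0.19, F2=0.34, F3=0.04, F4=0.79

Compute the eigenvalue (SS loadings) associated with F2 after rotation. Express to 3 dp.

0.978

SS loadings for F2 = 0.34² + (-0.58)² + 0.41² + 0.36² + 0.08² + 0.31² + (-0.06)² + (-0.08)² + 0.34² = 0.1156 + 0.3364 + 0.1681 + 0.1296 + 0.0064 + 0.0961 + 0.0036 + 0.0064 + 0.1156 = 0.9778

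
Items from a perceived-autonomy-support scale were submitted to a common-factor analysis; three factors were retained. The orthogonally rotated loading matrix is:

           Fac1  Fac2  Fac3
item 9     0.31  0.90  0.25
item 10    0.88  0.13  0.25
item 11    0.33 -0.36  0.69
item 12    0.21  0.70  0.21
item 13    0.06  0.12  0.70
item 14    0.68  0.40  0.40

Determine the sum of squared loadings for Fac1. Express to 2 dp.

1.49

SS loadings for Fac1 = 0.31² + 0.88² + 0.33² + 0.21² + 0.06² + 0.68² = 0.0961 + 0.7744 + 0.1089 + 0.0441 + 0.0036 + 0.4624 = 1.4895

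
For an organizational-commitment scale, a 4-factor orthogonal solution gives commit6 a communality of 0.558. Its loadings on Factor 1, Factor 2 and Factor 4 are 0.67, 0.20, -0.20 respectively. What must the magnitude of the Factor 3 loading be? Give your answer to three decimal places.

Under orthogonal rotation h² = Σλ², so λ_Factor 3² = h² − (0.5289) = 0.558 − 0.5289 = 0.0291.
|λ| = √0.0291 = 0.1706.

0.171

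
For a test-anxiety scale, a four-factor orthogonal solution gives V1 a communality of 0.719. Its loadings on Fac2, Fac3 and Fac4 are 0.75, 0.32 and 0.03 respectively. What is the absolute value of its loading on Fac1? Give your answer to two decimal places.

0.23

Under orthogonal rotation h² = Σλ², so λ_Fac1² = h² − (0.6658) = 0.719 − 0.6658 = 0.0532.
|λ| = √0.0532 = 0.2307.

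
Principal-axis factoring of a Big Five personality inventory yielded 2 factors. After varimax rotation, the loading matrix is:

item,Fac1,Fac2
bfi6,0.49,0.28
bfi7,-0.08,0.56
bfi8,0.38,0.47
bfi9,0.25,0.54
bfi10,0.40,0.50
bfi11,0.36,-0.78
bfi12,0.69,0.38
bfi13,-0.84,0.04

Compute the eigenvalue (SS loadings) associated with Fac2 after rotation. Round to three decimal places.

SS loadings for Fac2 = 0.28² + 0.56² + 0.47² + 0.54² + 0.50² + (-0.78)² + 0.38² + 0.04² = 0.0784 + 0.3136 + 0.2209 + 0.2916 + 0.2500 + 0.6084 + 0.1444 + 0.0016 = 1.9089

1.909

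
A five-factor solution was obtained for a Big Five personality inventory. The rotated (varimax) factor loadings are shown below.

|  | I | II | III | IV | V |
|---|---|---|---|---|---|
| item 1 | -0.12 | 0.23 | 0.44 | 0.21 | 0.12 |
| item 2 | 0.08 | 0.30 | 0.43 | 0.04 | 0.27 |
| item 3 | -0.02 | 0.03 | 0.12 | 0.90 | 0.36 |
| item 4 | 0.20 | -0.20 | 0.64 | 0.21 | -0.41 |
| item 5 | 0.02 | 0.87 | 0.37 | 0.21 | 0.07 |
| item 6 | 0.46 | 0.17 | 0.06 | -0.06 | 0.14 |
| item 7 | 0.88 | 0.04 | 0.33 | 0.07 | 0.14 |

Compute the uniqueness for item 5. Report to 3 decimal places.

h² = 0.02² + 0.87² + 0.37² + 0.21² + 0.07² = 0.0004 + 0.7569 + 0.1369 + 0.0441 + 0.0049 = 0.9432
Uniqueness u² = 1 − h² = 1 − 0.9432 = 0.0568

0.057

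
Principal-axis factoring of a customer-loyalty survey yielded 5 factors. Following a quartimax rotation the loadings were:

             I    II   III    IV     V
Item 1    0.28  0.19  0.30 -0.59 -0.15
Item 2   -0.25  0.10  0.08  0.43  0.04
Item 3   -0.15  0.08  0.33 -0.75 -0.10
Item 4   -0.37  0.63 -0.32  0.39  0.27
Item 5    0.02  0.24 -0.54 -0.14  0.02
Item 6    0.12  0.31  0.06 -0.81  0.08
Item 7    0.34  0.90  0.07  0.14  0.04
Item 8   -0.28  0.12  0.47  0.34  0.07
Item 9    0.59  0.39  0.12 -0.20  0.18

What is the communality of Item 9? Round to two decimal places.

0.59

h² = 0.59² + 0.39² + 0.12² + (-0.20)² + 0.18² = 0.3481 + 0.1521 + 0.0144 + 0.0400 + 0.0324 = 0.5870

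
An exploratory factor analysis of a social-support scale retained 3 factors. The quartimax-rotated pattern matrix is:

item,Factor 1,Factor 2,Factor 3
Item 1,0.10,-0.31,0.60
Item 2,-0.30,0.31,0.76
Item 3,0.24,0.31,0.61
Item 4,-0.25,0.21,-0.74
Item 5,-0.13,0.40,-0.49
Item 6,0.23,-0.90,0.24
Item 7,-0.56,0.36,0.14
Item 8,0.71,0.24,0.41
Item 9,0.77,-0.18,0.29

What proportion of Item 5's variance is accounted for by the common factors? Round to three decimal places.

h² = (-0.13)² + 0.40² + (-0.49)² = 0.0169 + 0.1600 + 0.2401 = 0.4170

0.417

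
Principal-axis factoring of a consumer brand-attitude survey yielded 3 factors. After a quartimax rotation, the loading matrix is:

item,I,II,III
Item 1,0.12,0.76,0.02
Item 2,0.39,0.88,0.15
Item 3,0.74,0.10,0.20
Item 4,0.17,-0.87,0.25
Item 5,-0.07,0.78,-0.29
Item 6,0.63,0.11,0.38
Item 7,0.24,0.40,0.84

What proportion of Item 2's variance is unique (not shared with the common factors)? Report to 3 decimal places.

h² = 0.39² + 0.88² + 0.15² = 0.1521 + 0.7744 + 0.0225 = 0.9490
Uniqueness u² = 1 − h² = 1 − 0.9490 = 0.0510

0.051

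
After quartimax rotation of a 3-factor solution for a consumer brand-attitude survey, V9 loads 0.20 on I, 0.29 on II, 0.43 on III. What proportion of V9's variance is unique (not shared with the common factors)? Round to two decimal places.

0.69

h² = 0.20² + 0.29² + 0.43² = 0.0400 + 0.0841 + 0.1849 = 0.3090
Uniqueness u² = 1 − h² = 1 − 0.3090 = 0.6910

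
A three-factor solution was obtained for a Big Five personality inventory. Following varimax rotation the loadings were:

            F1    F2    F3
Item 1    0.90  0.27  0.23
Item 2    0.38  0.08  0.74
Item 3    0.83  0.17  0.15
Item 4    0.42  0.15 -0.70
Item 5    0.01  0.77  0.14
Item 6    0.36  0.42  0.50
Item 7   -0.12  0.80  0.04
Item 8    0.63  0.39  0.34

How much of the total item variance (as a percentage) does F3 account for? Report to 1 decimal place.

18.7%

SS loadings for F3 = 0.23² + 0.74² + 0.15² + (-0.70)² + 0.14² + 0.50² + 0.04² + 0.34² = 1.4998
With 8 standardized items, total variance = 8. Proportion = 1.4998/8 = 0.1875 → 18.75%.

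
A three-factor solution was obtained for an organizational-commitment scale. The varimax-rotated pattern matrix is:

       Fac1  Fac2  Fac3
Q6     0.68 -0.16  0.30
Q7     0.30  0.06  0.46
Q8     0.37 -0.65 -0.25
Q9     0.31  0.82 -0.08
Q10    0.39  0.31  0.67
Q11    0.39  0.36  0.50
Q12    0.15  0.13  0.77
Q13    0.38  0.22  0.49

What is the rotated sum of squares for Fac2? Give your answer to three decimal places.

SS loadings for Fac2 = (-0.16)² + 0.06² + (-0.65)² + 0.82² + 0.31² + 0.36² + 0.13² + 0.22² = 0.0256 + 0.0036 + 0.4225 + 0.6724 + 0.0961 + 0.1296 + 0.0169 + 0.0484 = 1.4151

1.415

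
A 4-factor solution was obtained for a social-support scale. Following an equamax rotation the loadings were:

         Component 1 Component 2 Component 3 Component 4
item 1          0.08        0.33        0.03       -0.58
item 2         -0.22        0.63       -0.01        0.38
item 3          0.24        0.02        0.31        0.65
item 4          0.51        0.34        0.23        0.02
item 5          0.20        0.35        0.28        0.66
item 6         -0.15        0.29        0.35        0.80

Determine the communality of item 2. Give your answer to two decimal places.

h² = (-0.22)² + 0.63² + (-0.01)² + 0.38² = 0.0484 + 0.3969 + 0.0001 + 0.1444 = 0.5898

0.59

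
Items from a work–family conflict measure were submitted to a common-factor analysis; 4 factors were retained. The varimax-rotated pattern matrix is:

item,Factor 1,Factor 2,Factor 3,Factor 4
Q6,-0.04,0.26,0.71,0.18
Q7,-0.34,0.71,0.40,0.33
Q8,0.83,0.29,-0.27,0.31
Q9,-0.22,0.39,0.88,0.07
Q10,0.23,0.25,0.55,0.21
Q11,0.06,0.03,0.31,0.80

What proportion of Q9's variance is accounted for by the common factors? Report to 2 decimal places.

0.98

h² = (-0.22)² + 0.39² + 0.88² + 0.07² = 0.0484 + 0.1521 + 0.7744 + 0.0049 = 0.9798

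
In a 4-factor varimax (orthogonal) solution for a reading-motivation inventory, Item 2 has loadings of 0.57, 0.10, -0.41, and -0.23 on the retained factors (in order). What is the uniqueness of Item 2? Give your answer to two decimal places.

h² = 0.57² + 0.10² + (-0.41)² + (-0.23)² = 0.3249 + 0.0100 + 0.1681 + 0.0529 = 0.5559
Uniqueness u² = 1 − h² = 1 − 0.5559 = 0.4441

0.44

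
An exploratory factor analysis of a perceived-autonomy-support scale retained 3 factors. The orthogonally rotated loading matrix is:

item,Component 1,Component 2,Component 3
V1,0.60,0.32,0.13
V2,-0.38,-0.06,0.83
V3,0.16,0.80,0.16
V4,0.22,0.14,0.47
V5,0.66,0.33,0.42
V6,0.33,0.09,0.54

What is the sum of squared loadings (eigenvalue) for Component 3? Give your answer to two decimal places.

SS loadings for Component 3 = 0.13² + 0.83² + 0.16² + 0.47² + 0.42² + 0.54² = 0.0169 + 0.6889 + 0.0256 + 0.2209 + 0.1764 + 0.2916 = 1.4203

1.42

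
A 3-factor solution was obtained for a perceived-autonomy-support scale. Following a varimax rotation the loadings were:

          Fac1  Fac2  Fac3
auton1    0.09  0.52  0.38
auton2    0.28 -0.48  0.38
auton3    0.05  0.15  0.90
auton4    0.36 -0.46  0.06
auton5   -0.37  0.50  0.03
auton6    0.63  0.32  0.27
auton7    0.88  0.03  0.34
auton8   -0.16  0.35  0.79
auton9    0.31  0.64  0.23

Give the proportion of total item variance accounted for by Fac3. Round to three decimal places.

SS loadings for Fac3 = 0.38² + 0.38² + 0.90² + 0.06² + 0.03² + 0.27² + 0.34² + 0.79² + 0.23² = 1.9688
Proportion of variance = 1.9688 / 9 = 0.2188.

0.219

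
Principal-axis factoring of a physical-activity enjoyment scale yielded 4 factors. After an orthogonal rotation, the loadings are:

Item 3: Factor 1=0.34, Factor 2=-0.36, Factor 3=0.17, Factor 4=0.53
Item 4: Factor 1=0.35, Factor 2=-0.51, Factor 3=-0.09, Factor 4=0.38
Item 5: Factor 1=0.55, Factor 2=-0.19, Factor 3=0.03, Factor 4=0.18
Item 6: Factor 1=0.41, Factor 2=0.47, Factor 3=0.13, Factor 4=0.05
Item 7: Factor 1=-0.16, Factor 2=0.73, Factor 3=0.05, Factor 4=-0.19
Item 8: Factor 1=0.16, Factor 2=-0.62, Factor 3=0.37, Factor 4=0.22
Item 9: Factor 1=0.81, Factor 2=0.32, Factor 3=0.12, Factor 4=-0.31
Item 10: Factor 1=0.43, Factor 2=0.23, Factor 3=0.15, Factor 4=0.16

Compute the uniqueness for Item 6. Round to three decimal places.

0.592

h² = 0.41² + 0.47² + 0.13² + 0.05² = 0.1681 + 0.2209 + 0.0169 + 0.0025 = 0.4084
Uniqueness u² = 1 − h² = 1 − 0.4084 = 0.5916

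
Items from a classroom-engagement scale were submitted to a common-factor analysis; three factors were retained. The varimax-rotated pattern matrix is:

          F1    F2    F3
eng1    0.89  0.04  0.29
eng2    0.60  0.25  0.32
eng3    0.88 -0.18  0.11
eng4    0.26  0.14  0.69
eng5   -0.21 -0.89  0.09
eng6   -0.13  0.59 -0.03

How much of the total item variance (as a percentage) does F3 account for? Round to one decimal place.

11.4%

SS loadings for F3 = 0.29² + 0.32² + 0.11² + 0.69² + 0.09² + (-0.03)² = 0.6837
With 6 standardized items, total variance = 6. Proportion = 0.6837/6 = 0.1139 → 11.39%.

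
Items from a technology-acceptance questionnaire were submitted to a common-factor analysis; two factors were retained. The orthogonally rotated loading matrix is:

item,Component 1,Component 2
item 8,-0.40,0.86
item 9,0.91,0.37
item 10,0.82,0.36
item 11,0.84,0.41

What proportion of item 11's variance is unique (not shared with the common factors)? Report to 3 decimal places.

0.126

h² = 0.84² + 0.41² = 0.7056 + 0.1681 = 0.8737
Uniqueness u² = 1 − h² = 1 − 0.8737 = 0.1263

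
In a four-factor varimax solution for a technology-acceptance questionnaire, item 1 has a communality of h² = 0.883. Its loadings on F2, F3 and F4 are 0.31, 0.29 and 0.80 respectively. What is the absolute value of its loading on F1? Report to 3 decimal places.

Under orthogonal rotation h² = Σλ², so λ_F1² = h² − (0.8202) = 0.883 − 0.8202 = 0.0628.
|λ| = √0.0628 = 0.2506.

0.251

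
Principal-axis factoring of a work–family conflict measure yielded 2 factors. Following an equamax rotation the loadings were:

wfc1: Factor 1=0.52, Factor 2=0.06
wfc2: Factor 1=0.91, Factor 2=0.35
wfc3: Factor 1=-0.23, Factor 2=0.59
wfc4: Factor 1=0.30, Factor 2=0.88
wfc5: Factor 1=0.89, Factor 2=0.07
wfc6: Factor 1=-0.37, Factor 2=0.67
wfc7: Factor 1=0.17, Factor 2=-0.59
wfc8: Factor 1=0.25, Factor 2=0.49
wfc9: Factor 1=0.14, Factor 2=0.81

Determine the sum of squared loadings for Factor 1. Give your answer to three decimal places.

SS loadings for Factor 1 = 0.52² + 0.91² + (-0.23)² + 0.30² + 0.89² + (-0.37)² + 0.17² + 0.25² + 0.14² = 0.2704 + 0.8281 + 0.0529 + 0.0900 + 0.7921 + 0.1369 + 0.0289 + 0.0625 + 0.0196 = 2.2814

2.281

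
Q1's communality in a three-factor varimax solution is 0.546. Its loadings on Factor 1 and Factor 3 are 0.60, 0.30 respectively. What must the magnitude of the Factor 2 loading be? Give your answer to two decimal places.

Under orthogonal rotation h² = Σλ², so λ_Factor 2² = h² − (0.4500) = 0.546 − 0.4500 = 0.0960.
|λ| = √0.0960 = 0.3098.

0.31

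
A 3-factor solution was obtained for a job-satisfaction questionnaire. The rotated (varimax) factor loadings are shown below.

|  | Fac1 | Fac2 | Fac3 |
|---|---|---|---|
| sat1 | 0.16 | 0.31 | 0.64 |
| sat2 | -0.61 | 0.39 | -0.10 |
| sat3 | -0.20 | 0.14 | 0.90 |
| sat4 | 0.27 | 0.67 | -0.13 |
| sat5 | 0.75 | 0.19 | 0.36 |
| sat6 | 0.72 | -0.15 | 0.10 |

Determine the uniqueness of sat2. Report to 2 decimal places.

0.47

h² = (-0.61)² + 0.39² + (-0.10)² = 0.3721 + 0.1521 + 0.0100 = 0.5342
Uniqueness u² = 1 − h² = 1 − 0.5342 = 0.4658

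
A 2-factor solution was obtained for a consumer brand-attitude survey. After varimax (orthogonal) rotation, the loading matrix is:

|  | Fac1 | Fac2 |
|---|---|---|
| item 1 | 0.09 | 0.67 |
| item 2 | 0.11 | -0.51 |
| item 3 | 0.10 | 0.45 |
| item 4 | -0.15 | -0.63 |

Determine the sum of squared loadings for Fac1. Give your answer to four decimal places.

0.0527

SS loadings for Fac1 = 0.09² + 0.11² + 0.10² + (-0.15)² = 0.0081 + 0.0121 + 0.0100 + 0.0225 = 0.0527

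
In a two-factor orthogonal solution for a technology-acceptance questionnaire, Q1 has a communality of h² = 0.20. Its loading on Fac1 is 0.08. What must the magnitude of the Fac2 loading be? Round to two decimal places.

0.44

Under orthogonal rotation h² = Σλ², so λ_Fac2² = h² − (0.0064) = 0.20 − 0.0064 = 0.1936.
|λ| = √0.1936 = 0.4400.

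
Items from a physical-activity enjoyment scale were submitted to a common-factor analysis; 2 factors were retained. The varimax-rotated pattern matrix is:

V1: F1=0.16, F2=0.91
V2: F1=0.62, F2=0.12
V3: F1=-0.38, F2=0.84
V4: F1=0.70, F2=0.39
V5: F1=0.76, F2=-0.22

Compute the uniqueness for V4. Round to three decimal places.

h² = 0.70² + 0.39² = 0.4900 + 0.1521 = 0.6421
Uniqueness u² = 1 − h² = 1 − 0.6421 = 0.3579

0.358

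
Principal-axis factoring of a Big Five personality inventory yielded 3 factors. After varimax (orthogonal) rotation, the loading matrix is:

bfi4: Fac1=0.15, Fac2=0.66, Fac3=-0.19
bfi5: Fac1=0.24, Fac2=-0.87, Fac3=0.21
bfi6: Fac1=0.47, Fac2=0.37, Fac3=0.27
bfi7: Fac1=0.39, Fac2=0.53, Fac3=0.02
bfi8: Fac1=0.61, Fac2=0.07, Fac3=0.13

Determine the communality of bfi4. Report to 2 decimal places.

h² = 0.15² + 0.66² + (-0.19)² = 0.0225 + 0.4356 + 0.0361 = 0.4942

0.49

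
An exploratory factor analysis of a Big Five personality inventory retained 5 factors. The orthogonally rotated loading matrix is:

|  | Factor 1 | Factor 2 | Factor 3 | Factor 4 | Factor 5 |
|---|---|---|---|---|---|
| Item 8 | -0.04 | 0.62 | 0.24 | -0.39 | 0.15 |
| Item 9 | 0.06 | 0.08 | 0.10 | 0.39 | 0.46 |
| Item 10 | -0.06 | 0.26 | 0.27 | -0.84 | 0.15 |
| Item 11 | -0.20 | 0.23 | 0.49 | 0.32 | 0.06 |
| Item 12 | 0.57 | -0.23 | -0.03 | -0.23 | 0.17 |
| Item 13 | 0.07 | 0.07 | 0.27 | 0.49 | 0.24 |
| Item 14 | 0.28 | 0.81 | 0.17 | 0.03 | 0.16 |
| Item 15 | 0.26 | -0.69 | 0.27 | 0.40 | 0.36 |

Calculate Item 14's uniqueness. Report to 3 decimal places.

h² = 0.28² + 0.81² + 0.17² + 0.03² + 0.16² = 0.0784 + 0.6561 + 0.0289 + 0.0009 + 0.0256 = 0.7899
Uniqueness u² = 1 − h² = 1 − 0.7899 = 0.2101

0.210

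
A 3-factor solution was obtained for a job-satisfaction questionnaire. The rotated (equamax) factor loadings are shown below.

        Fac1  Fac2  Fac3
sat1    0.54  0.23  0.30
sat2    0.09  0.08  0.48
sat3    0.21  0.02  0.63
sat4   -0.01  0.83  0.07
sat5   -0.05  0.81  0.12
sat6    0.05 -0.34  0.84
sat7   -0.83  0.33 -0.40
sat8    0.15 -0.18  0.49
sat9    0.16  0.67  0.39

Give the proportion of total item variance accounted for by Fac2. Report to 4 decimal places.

0.2345

SS loadings for Fac2 = 0.23² + 0.08² + 0.02² + 0.83² + 0.81² + (-0.34)² + 0.33² + (-0.18)² + 0.67² = 2.1105
Proportion of variance = 2.1105 / 9 = 0.2345.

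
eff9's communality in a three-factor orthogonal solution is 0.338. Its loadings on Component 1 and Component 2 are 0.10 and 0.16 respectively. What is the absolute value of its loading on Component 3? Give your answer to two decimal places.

0.55

Under orthogonal rotation h² = Σλ², so λ_Component 3² = h² − (0.0356) = 0.338 − 0.0356 = 0.3024.
|λ| = √0.3024 = 0.5499.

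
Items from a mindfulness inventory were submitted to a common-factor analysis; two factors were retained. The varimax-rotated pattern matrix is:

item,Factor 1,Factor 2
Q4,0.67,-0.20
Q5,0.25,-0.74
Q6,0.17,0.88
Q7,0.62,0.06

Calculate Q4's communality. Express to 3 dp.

0.489

h² = 0.67² + (-0.20)² = 0.4489 + 0.0400 = 0.4889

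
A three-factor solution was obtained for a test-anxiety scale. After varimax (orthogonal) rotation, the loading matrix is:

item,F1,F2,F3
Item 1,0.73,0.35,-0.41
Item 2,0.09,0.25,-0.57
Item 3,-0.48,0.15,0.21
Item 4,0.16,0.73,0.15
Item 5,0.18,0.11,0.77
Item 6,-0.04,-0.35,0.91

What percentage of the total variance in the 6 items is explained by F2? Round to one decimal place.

14.6%

SS loadings for F2 = 0.35² + 0.25² + 0.15² + 0.73² + 0.11² + (-0.35)² = 0.8750
With 6 standardized items, total variance = 6. Proportion = 0.8750/6 = 0.1458 → 14.58%.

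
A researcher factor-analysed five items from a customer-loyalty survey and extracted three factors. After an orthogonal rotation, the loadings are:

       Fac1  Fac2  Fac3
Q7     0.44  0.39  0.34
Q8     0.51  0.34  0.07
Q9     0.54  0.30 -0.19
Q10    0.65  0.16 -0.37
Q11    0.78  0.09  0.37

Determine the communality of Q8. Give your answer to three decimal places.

0.381

h² = 0.51² + 0.34² + 0.07² = 0.2601 + 0.1156 + 0.0049 = 0.3806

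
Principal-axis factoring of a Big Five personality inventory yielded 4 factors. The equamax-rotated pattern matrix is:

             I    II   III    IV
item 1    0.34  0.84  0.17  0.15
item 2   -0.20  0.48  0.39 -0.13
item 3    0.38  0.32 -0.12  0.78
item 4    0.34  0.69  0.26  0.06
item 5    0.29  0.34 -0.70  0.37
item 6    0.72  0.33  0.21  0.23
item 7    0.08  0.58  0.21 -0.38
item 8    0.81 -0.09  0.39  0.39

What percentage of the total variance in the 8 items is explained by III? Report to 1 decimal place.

SS loadings for III = 0.17² + 0.39² + (-0.12)² + 0.26² + (-0.70)² + 0.21² + 0.21² + 0.39² = 0.9933
With 8 standardized items, total variance = 8. Proportion = 0.9933/8 = 0.1242 → 12.42%.

12.4%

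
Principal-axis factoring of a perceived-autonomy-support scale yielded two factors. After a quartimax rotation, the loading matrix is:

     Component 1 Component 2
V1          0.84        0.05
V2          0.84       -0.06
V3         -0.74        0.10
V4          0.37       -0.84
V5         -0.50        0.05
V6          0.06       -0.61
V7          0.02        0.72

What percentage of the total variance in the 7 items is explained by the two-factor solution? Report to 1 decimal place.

SS loadings by factor: 2.3497, 1.6147; total = 3.9644.
Total variance with 7 standardized items is 7, so the solution explains 3.9644/7 = 0.5663 = 56.63%.

56.6%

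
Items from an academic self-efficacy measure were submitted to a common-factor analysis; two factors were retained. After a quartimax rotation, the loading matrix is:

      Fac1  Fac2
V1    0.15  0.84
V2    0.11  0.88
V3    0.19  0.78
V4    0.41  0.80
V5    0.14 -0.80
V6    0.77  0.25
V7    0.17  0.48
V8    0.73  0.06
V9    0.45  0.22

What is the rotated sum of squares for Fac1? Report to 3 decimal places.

1.616

SS loadings for Fac1 = 0.15² + 0.11² + 0.19² + 0.41² + 0.14² + 0.77² + 0.17² + 0.73² + 0.45² = 0.0225 + 0.0121 + 0.0361 + 0.1681 + 0.0196 + 0.5929 + 0.0289 + 0.5329 + 0.2025 = 1.6156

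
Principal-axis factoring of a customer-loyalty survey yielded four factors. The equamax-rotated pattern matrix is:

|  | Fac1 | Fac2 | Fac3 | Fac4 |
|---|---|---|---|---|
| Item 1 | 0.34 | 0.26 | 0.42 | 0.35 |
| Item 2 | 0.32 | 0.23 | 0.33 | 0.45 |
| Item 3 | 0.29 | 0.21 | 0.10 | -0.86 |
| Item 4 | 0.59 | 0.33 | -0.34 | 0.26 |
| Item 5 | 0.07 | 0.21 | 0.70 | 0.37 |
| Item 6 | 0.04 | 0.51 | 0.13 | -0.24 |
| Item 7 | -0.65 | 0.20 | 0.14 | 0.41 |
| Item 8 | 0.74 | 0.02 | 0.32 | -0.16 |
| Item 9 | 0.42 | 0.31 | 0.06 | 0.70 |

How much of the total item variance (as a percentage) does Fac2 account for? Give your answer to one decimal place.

7.9%

SS loadings for Fac2 = 0.26² + 0.23² + 0.21² + 0.33² + 0.21² + 0.51² + 0.20² + 0.02² + 0.31² = 0.7142
With 9 standardized items, total variance = 9. Proportion = 0.7142/9 = 0.0794 → 7.94%.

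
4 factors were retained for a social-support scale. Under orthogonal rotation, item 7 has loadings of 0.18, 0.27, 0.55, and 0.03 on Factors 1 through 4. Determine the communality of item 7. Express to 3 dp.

0.409

h² = 0.18² + 0.27² + 0.55² + 0.03² = 0.0324 + 0.0729 + 0.3025 + 0.0009 = 0.4087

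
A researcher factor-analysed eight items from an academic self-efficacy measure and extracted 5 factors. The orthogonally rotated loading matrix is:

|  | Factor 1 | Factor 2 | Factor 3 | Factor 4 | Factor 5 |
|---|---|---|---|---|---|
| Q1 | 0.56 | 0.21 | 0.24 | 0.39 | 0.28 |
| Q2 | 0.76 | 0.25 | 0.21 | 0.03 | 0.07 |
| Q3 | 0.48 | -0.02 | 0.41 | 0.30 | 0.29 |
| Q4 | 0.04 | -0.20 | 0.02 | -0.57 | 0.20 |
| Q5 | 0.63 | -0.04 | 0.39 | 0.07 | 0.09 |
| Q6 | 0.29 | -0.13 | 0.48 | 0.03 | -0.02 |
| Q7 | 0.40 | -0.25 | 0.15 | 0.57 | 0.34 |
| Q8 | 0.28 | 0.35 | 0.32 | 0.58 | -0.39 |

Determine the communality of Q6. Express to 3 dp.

0.333

h² = 0.29² + (-0.13)² + 0.48² + 0.03² + (-0.02)² = 0.0841 + 0.0169 + 0.2304 + 0.0009 + 0.0004 = 0.3327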